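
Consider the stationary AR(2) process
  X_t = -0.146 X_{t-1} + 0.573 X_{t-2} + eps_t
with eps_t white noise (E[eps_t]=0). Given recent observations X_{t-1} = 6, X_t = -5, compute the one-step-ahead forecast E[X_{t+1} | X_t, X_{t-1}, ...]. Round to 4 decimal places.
E[X_{t+1} \mid \mathcal F_t] = 4.1680

For an AR(p) model X_t = c + sum_i phi_i X_{t-i} + eps_t, the
one-step-ahead conditional mean is
  E[X_{t+1} | X_t, ...] = c + sum_i phi_i X_{t+1-i}.
Substitute known values:
  E[X_{t+1} | ...] = (-0.146) * (-5) + (0.573) * (6)
                   = 4.1680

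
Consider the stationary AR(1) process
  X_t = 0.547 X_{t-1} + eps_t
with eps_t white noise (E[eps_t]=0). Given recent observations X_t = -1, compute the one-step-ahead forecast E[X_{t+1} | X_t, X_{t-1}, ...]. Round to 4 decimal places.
E[X_{t+1} \mid \mathcal F_t] = -0.5470

For an AR(p) model X_t = c + sum_i phi_i X_{t-i} + eps_t, the
one-step-ahead conditional mean is
  E[X_{t+1} | X_t, ...] = c + sum_i phi_i X_{t+1-i}.
Substitute known values:
  E[X_{t+1} | ...] = (0.547) * (-1)
                   = -0.5470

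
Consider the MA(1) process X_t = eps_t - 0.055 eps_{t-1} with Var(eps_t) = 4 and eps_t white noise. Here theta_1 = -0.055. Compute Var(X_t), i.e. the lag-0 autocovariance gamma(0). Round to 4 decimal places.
\gamma(0) = 4.0121

For an MA(q) process X_t = eps_t + sum_i theta_i eps_{t-i} with
Var(eps_t) = sigma^2, the variance is
  gamma(0) = sigma^2 * (1 + sum_i theta_i^2).
  sum_i theta_i^2 = (-0.055)^2 = 0.003025.
  gamma(0) = 4 * (1 + 0.003025) = 4 * 1.003025 = 4.0121.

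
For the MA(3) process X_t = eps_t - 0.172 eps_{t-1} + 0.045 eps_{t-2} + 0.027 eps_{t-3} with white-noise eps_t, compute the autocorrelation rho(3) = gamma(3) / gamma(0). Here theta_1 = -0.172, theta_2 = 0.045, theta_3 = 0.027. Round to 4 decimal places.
\rho(3) = 0.0262

For an MA(q) process with theta_0 = 1, the autocovariance is
  gamma(k) = sigma^2 * sum_{i=0..q-k} theta_i * theta_{i+k},
and rho(k) = gamma(k) / gamma(0). Sigma^2 cancels.
  numerator   = (1)*(0.027) = 0.027.
  denominator = (1)^2 + (-0.172)^2 + (0.045)^2 + (0.027)^2 = 1.032338.
  rho(3) = 0.027 / 1.032338 = 0.0262.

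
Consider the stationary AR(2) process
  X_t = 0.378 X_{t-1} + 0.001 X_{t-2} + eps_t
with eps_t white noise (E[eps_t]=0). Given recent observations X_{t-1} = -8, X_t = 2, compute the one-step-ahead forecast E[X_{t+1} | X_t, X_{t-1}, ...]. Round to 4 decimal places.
E[X_{t+1} \mid \mathcal F_t] = 0.7480

For an AR(p) model X_t = c + sum_i phi_i X_{t-i} + eps_t, the
one-step-ahead conditional mean is
  E[X_{t+1} | X_t, ...] = c + sum_i phi_i X_{t+1-i}.
Substitute known values:
  E[X_{t+1} | ...] = (0.378) * (2) + (0.001) * (-8)
                   = 0.7480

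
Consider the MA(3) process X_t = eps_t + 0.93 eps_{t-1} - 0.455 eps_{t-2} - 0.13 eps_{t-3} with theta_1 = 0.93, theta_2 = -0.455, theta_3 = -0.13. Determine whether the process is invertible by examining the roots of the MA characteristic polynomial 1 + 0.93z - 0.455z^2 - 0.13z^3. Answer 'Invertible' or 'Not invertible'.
\text{Not invertible}

The MA(q) characteristic polynomial is P(z) = 1 + 0.93z - 0.455z^2 - 0.13z^3.
Invertibility requires all roots to lie outside the unit circle, i.e. |z| > 1 for every root.
Degree 3: look for a simple real root z0 first, then factor out (1 - z/z0) and solve the remaining quadratic.
Testing z0 = 2: P(2) = 1 + (0.93)(2) + (-0.455)(2)^2 + (-0.13)(2)^3
  = 1 + (1.86) + (-1.82) + (-1.04) = 0.  So z_0 = 2 is a root, |z_0| = 2.
Divide out the factor (1 - 0.5 z) = (1 - z/z0) (since 1/z0 = 0.5):
  P(z) = (1 - 0.5 z)(1 + (1.43) z + (0.26) z^2)
  [check: z-coef 1.43 - (0.5) = 0.93; z^2-coef 0.26 - (0.5)(1.43) = -0.455; z^3-coef -(0.5)(0.26) = -0.13.]
Remaining roots from the quadratic factor 1 + (1.43) z + (0.26) z^2:
  Set 1 + (1.43) z + (0.26) z^2 = 0, i.e. a z^2 + b z + c = 0 with a = 0.26, b = 1.43, c = 1.
  Discriminant D = b^2 - 4ac = (1.43)^2 - 4*(0.26)*1 = 2.0449 - (1.04) = 1.0049.
  D >= 0, so the roots are real: z = (-b +/- sqrt(D)) / (2a) = (-1.43 +/- 1.002447) / (0.52).
    z_1 = (-1.43 + 1.002447) / (0.52) = -0.8222,   |z_1| = 0.8222.
    z_2 = (-1.43 - 1.002447) / (0.52) = -4.6778,   |z_2| = 4.6778.
Moduli of all roots: 2.0000, 0.8222, 4.6778.
All moduli strictly greater than 1? No.
Verdict: Not invertible.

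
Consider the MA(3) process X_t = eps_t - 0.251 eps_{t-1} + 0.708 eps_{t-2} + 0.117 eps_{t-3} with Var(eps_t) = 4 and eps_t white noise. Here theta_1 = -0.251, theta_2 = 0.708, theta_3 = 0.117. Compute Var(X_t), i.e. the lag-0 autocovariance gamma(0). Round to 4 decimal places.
\gamma(0) = 6.3118

For an MA(q) process X_t = eps_t + sum_i theta_i eps_{t-i} with
Var(eps_t) = sigma^2, the variance is
  gamma(0) = sigma^2 * (1 + sum_i theta_i^2).
  sum_i theta_i^2 = (-0.251)^2 + (0.708)^2 + (0.117)^2 = 0.063001 + 0.501264 + 0.013689 = 0.577954.
  gamma(0) = 4 * (1 + 0.577954) = 4 * 1.577954 = 6.311816, which rounds to 6.3118.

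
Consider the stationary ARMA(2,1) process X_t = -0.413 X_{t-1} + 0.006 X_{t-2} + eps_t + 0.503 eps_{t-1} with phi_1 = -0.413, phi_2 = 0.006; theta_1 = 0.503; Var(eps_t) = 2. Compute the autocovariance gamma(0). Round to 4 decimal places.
\gamma(0) = 2.0186

Multiply the model equation by X_{t-k} and take expectations. With theta_0 = psi_0 = 1 and psi_j the MA(infinity) weights, this gives
  gamma(k) - sum_i phi_i gamma(k-i) = c_k,
  c_k = sigma^2 * sum_{j=k..q} theta_j psi_{j-k}   (c_k = 0 for k > q),
using gamma(-m) = gamma(m).
psi-weights needed (psi_j = theta_j + sum_i phi_i psi_{j-i}):
  psi_1 = theta_1 + phi_1 = 0.503 + (-0.413) = 0.09
Right-hand sides:
  c_0 = sigma^2 (1 + theta_1 psi_1) = 2 * (1 + (0.503)(0.09)) = 2 * 1.04527 = 2.09054
  c_1 = sigma^2 theta_1 = 2 * (0.503) = 1.006
  c_2 = 0
Equations for k = 0, 1, 2 (AR order 2, c_2 = 0):
  (E0) gamma(0) = phi_1 gamma(1) + phi_2 gamma(2) + c_0
  (E1) gamma(1) = phi_1 gamma(0) + phi_2 gamma(1) + c_1
  (E2) gamma(2) = phi_1 gamma(1) + phi_2 gamma(0)
From (E1): gamma(1) = A gamma(0) + B with
  A = phi_1 / (1 - phi_2) = -0.413 / 0.994 = -0.415493,   B = c_1 / (1 - phi_2) = 1.006 / 0.994 = 1.012072.
Insert (E2) into (E0): gamma(0) (1 - phi_2^2) = phi_1 (1 + phi_2) gamma(1) + c_0.
  phi_1 (1 + phi_2) = (-0.413)(1.006) = -0.415478,   1 - phi_2^2 = 0.999964.
Replace gamma(1) by A gamma(0) + B and collect gamma(0):
  gamma(0) [0.999964 - (-0.415478)(-0.415493)] = (-0.415478)(1.012072) + 2.09054
  gamma(0) * 0.827336 = 1.670046
  gamma(0) = 1.670046 / 0.827336 = 2.018583.
Therefore gamma(0) = 2.0186 (to 4 decimal places).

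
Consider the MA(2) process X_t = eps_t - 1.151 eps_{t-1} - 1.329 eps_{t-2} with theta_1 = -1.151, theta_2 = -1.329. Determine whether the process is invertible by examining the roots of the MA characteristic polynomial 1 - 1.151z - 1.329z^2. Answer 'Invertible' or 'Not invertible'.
\text{Not invertible}

The MA(q) characteristic polynomial is P(z) = 1 - 1.151z - 1.329z^2.
Invertibility requires all roots to lie outside the unit circle, i.e. |z| > 1 for every root.
Set 1 + (-1.151) z + (-1.329) z^2 = 0, i.e. a z^2 + b z + c = 0 with a = -1.329, b = -1.151, c = 1.
Discriminant D = b^2 - 4ac = (-1.151)^2 - 4*(-1.329)*1 = 1.324801 - (-5.316) = 6.640801.
D >= 0, so the roots are real: z = (-b +/- sqrt(D)) / (2a) = (1.151 +/- 2.576975) / (-2.658).
  z_1 = (1.151 + 2.576975) / (-2.658) = -1.4025,   |z_1| = 1.4025.
  z_2 = (1.151 - 2.576975) / (-2.658) = 0.5365,   |z_2| = 0.5365.
Moduli of all roots: 1.4025, 0.5365.
All moduli strictly greater than 1? No.
Verdict: Not invertible.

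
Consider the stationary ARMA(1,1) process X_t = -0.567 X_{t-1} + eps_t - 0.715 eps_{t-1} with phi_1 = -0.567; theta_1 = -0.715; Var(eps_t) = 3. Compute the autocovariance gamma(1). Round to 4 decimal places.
\gamma(1) = -7.9662

Multiply the model equation by X_{t-k} and take expectations. With theta_0 = psi_0 = 1 and psi_j the MA(infinity) weights, this gives
  gamma(k) - sum_i phi_i gamma(k-i) = c_k,
  c_k = sigma^2 * sum_{j=k..q} theta_j psi_{j-k}   (c_k = 0 for k > q),
using gamma(-m) = gamma(m).
psi-weights needed (psi_j = theta_j + sum_i phi_i psi_{j-i}):
  psi_1 = theta_1 + phi_1 = -0.715 + (-0.567) = -1.282
Right-hand sides:
  c_0 = sigma^2 (1 + theta_1 psi_1) = 3 * (1 + (-0.715)(-1.282)) = 3 * 1.91663 = 5.74989
  c_1 = sigma^2 theta_1 = 3 * (-0.715) = -2.145
  c_2 = 0
Equations for k = 0 and k = 1 (AR order 1):
  gamma(0) = phi_1 gamma(1) + c_0
  gamma(1) = phi_1 gamma(0) + c_1
Substituting the second into the first: gamma(0) (1 - phi_1^2) = c_0 + phi_1 c_1, so
  gamma(0) = (c_0 + phi_1 c_1) / (1 - phi_1^2) = (5.74989 + (-0.567)(-2.145)) / (1 - (-0.567)^2) = 6.966105 / 0.678511 = 10.266753.
  gamma(1) = phi_1 gamma(0) + c_1 = (-0.567)(10.266753) + (-2.145) = -7.966249.
Therefore gamma(1) = -7.9662 (to 4 decimal places).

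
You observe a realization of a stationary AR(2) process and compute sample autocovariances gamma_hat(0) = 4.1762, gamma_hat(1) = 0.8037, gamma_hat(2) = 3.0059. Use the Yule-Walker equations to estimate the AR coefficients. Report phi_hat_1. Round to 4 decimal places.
\hat\phi_{1} = 0.0560

The Yule-Walker equations for an AR(p) process read, in matrix form,
  Gamma_p phi = r_p,   with   (Gamma_p)_{ij} = gamma(|i - j|),
                       (r_p)_i = gamma(i),   i,j = 1..p.
Substitute the sample gammas (Toeplitz matrix and right-hand side of size 2):
  Gamma_p = [[4.1762, 0.8037], [0.8037, 4.1762]]
  r_p     = [0.8037, 3.0059]
Written out:
  4.1762 phi_1 + 0.8037 phi_2 = 0.8037
  0.8037 phi_1 + 4.1762 phi_2 = 3.0059
Solve by Cramer's rule:
  det = gamma(0)^2 - gamma(1)^2 = (4.1762)^2 - (0.8037)^2 = 17.44064644 - 0.64593369 = 16.79471275
  phi_hat_1 = [gamma(1) gamma(0) - gamma(1) gamma(2)] / det = [(0.8037)(4.1762) - (0.8037)(3.0059)] / 16.79471275 = 0.94057011 / 16.79471275 = 0.056
  phi_hat_2 = [gamma(0) gamma(2) - gamma(1)^2] / det = [(4.1762)(3.0059) - (0.8037)^2] / 16.79471275 = 11.90730589 / 16.79471275 = 0.709
So phi_hat = [0.0560, 0.7090].
Therefore phi_hat_1 = 0.0560.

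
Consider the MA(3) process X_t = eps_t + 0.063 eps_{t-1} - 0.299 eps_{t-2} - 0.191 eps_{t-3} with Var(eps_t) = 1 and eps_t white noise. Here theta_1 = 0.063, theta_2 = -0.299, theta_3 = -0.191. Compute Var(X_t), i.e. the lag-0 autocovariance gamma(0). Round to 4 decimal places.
\gamma(0) = 1.1299

For an MA(q) process X_t = eps_t + sum_i theta_i eps_{t-i} with
Var(eps_t) = sigma^2, the variance is
  gamma(0) = sigma^2 * (1 + sum_i theta_i^2).
  sum_i theta_i^2 = (0.063)^2 + (-0.299)^2 + (-0.191)^2 = 0.003969 + 0.089401 + 0.036481 = 0.129851.
  gamma(0) = 1 * (1 + 0.129851) = 1 * 1.129851 = 1.129851, which rounds to 1.1299.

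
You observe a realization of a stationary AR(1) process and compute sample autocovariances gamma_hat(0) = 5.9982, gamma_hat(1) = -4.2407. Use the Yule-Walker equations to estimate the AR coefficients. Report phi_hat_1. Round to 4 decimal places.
\hat\phi_{1} = -0.7070

The Yule-Walker equations for an AR(p) process read, in matrix form,
  Gamma_p phi = r_p,   with   (Gamma_p)_{ij} = gamma(|i - j|),
                       (r_p)_i = gamma(i),   i,j = 1..p.
Substitute the sample gammas (Toeplitz matrix and right-hand side of size 1):
  Gamma_p = [[5.9982]]
  r_p     = [-4.2407]
With p = 1 this is the single equation gamma(0) phi_1 = gamma(1):
  phi_hat_1 = gamma(1) / gamma(0) = -4.2407 / 5.9982 = -0.7070.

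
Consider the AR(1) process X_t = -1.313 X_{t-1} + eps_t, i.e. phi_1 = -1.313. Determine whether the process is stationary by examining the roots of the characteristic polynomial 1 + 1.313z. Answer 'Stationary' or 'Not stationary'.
\text{Not stationary}

The AR(p) characteristic polynomial is P(z) = 1 + 1.313z.
Stationarity requires all roots to lie outside the unit circle, i.e. |z| > 1 for every root.
This is linear in z: 1 + (1.313) z = 0  =>  z = -1/(1.313) = -0.761615,  |z| = 0.761615.
Moduli of all roots: 0.7616.
All moduli strictly greater than 1? No.
Verdict: Not stationary.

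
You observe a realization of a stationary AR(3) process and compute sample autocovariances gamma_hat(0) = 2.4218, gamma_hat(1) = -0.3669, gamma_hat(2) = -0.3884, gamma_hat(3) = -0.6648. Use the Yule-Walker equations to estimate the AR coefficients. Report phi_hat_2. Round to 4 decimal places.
\hat\phi_{2} = -0.2510

The Yule-Walker equations for an AR(p) process read, in matrix form,
  Gamma_p phi = r_p,   with   (Gamma_p)_{ij} = gamma(|i - j|),
                       (r_p)_i = gamma(i),   i,j = 1..p.
Substitute the sample gammas (Toeplitz matrix and right-hand side of size 3):
  Gamma_p = [[2.4218, -0.3669, -0.3884], [-0.3669, 2.4218, -0.3669], [-0.3884, -0.3669, 2.4218]]
  r_p     = [-0.3669, -0.3884, -0.6648]
Written out (R1..R3):
  (R1) 2.4218 phi_1 - 0.3669 phi_2 - 0.3884 phi_3 = -0.3669
  (R2) -0.3669 phi_1 + 2.4218 phi_2 - 0.3669 phi_3 = -0.3884
  (R3) -0.3884 phi_1 - 0.3669 phi_2 + 2.4218 phi_3 = -0.6648
Gaussian elimination:
  R2 <- R2 - (-0.3669/2.4218) R1 = R2 - (-0.151499) R1:  2.366215 phi_2 - 0.425742 phi_3 = -0.443985
  R3 <- R3 - (-0.3884/2.4218) R1 = R3 - (-0.160377) R1:  -0.425742 phi_2 + 2.35951 phi_3 = -0.723642
  R3 <- R3 - (-0.425742/2.366215) R2 = R3 - (-0.179925) R2:  2.282908 phi_3 = -0.803526
Back-substitution:
  phi_hat_3 = -0.803526 / 2.282908 = -0.351975
  phi_hat_2 = (-0.443985 - (-0.425742)(-0.351975)) / 2.366215 = -0.250964
  phi_hat_1 = (-0.3669 - (-0.3669)(-0.250964) - (-0.3884)(-0.351975)) / 2.4218 = -0.245968
So phi_hat = [-0.2460, -0.2510, -0.3520].
Therefore phi_hat_2 = -0.2510.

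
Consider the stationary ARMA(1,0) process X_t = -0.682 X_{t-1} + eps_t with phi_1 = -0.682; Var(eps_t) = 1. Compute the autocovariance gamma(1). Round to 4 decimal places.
\gamma(1) = -1.2751

Multiply the model equation by X_{t-k} and take expectations. With theta_0 = psi_0 = 1 and psi_j the MA(infinity) weights, this gives
  gamma(k) - sum_i phi_i gamma(k-i) = c_k,
  c_k = sigma^2 * sum_{j=k..q} theta_j psi_{j-k}   (c_k = 0 for k > q),
using gamma(-m) = gamma(m).
Pure AR (q = 0): c_0 = sigma^2 = 1, c_k = 0 for k >= 1.
Equations for k = 0 and k = 1 (AR order 1):
  gamma(0) = phi_1 gamma(1) + c_0
  gamma(1) = phi_1 gamma(0) + c_1
Substituting the second into the first: gamma(0) (1 - phi_1^2) = c_0 + phi_1 c_1, so
  gamma(0) = c_0 / (1 - phi_1^2) = 1 / (1 - (-0.682)^2) = 1 / 0.534876 = 1.869592.
  gamma(1) = phi_1 gamma(0) = (-0.682)(1.869592) = -1.275062.
Therefore gamma(1) = -1.2751 (to 4 decimal places).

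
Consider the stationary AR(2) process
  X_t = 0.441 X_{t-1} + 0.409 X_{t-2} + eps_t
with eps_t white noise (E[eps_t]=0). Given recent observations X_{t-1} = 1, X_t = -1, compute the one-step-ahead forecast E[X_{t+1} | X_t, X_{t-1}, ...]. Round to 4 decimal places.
E[X_{t+1} \mid \mathcal F_t] = -0.0320

For an AR(p) model X_t = c + sum_i phi_i X_{t-i} + eps_t, the
one-step-ahead conditional mean is
  E[X_{t+1} | X_t, ...] = c + sum_i phi_i X_{t+1-i}.
Substitute known values:
  E[X_{t+1} | ...] = (0.441) * (-1) + (0.409) * (1)
                   = -0.0320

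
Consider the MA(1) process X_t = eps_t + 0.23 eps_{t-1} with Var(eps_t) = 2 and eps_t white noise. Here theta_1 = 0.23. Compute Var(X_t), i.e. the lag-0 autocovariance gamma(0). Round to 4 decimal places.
\gamma(0) = 2.1058

For an MA(q) process X_t = eps_t + sum_i theta_i eps_{t-i} with
Var(eps_t) = sigma^2, the variance is
  gamma(0) = sigma^2 * (1 + sum_i theta_i^2).
  sum_i theta_i^2 = (0.23)^2 = 0.0529.
  gamma(0) = 2 * (1 + 0.0529) = 2 * 1.0529 = 2.1058.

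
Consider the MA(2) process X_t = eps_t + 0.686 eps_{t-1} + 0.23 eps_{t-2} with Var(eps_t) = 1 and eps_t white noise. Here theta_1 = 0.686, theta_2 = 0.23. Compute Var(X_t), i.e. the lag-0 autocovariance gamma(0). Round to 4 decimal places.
\gamma(0) = 1.5235

For an MA(q) process X_t = eps_t + sum_i theta_i eps_{t-i} with
Var(eps_t) = sigma^2, the variance is
  gamma(0) = sigma^2 * (1 + sum_i theta_i^2).
  sum_i theta_i^2 = (0.686)^2 + (0.23)^2 = 0.470596 + 0.0529 = 0.523496.
  gamma(0) = 1 * (1 + 0.523496) = 1 * 1.523496 = 1.523496, which rounds to 1.5235.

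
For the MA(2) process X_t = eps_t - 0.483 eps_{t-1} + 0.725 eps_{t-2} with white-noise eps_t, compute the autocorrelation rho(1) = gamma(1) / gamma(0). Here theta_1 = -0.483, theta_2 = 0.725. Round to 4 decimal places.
\rho(1) = -0.4737

For an MA(q) process with theta_0 = 1, the autocovariance is
  gamma(k) = sigma^2 * sum_{i=0..q-k} theta_i * theta_{i+k},
and rho(k) = gamma(k) / gamma(0). Sigma^2 cancels.
  numerator   = (1)*(-0.483) + (-0.483)*(0.725) = -0.833175.
  denominator = (1)^2 + (-0.483)^2 + (0.725)^2 = 1.758914.
  rho(1) = -0.833175 / 1.758914 = -0.4737.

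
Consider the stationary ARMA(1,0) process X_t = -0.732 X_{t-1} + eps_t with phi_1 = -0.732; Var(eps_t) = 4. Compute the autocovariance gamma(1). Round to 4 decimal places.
\gamma(1) = -6.3080

Multiply the model equation by X_{t-k} and take expectations. With theta_0 = psi_0 = 1 and psi_j the MA(infinity) weights, this gives
  gamma(k) - sum_i phi_i gamma(k-i) = c_k,
  c_k = sigma^2 * sum_{j=k..q} theta_j psi_{j-k}   (c_k = 0 for k > q),
using gamma(-m) = gamma(m).
Pure AR (q = 0): c_0 = sigma^2 = 4, c_k = 0 for k >= 1.
Equations for k = 0 and k = 1 (AR order 1):
  gamma(0) = phi_1 gamma(1) + c_0
  gamma(1) = phi_1 gamma(0) + c_1
Substituting the second into the first: gamma(0) (1 - phi_1^2) = c_0 + phi_1 c_1, so
  gamma(0) = c_0 / (1 - phi_1^2) = 4 / (1 - (-0.732)^2) = 4 / 0.464176 = 8.617421.
  gamma(1) = phi_1 gamma(0) = (-0.732)(8.617421) = -6.307952.
Therefore gamma(1) = -6.3080 (to 4 decimal places).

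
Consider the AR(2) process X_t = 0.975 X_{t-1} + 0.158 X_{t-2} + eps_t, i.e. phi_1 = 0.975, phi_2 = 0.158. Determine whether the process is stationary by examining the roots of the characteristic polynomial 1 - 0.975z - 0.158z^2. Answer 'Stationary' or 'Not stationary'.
\text{Not stationary}

The AR(p) characteristic polynomial is P(z) = 1 - 0.975z - 0.158z^2.
Stationarity requires all roots to lie outside the unit circle, i.e. |z| > 1 for every root.
Set 1 + (-0.975) z + (-0.158) z^2 = 0, i.e. a z^2 + b z + c = 0 with a = -0.158, b = -0.975, c = 1.
Discriminant D = b^2 - 4ac = (-0.975)^2 - 4*(-0.158)*1 = 0.950625 - (-0.632) = 1.582625.
D >= 0, so the roots are real: z = (-b +/- sqrt(D)) / (2a) = (0.975 +/- 1.258024) / (-0.316).
  z_1 = (0.975 + 1.258024) / (-0.316) = -7.0665,   |z_1| = 7.0665.
  z_2 = (0.975 - 1.258024) / (-0.316) = 0.8956,   |z_2| = 0.8956.
Moduli of all roots: 7.0665, 0.8956.
All moduli strictly greater than 1? No.
Verdict: Not stationary.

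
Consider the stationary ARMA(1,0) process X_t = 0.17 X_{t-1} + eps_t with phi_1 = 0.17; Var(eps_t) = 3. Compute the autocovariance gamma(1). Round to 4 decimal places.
\gamma(1) = 0.5252

Multiply the model equation by X_{t-k} and take expectations. With theta_0 = psi_0 = 1 and psi_j the MA(infinity) weights, this gives
  gamma(k) - sum_i phi_i gamma(k-i) = c_k,
  c_k = sigma^2 * sum_{j=k..q} theta_j psi_{j-k}   (c_k = 0 for k > q),
using gamma(-m) = gamma(m).
Pure AR (q = 0): c_0 = sigma^2 = 3, c_k = 0 for k >= 1.
Equations for k = 0 and k = 1 (AR order 1):
  gamma(0) = phi_1 gamma(1) + c_0
  gamma(1) = phi_1 gamma(0) + c_1
Substituting the second into the first: gamma(0) (1 - phi_1^2) = c_0 + phi_1 c_1, so
  gamma(0) = c_0 / (1 - phi_1^2) = 3 / (1 - (0.17)^2) = 3 / 0.9711 = 3.08928.
  gamma(1) = phi_1 gamma(0) = (0.17)(3.08928) = 0.525178.
Therefore gamma(1) = 0.5252 (to 4 decimal places).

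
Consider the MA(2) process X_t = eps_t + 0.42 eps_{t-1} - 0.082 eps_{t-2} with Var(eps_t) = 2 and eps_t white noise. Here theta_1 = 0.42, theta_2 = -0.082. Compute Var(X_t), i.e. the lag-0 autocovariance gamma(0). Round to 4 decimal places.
\gamma(0) = 2.3662

For an MA(q) process X_t = eps_t + sum_i theta_i eps_{t-i} with
Var(eps_t) = sigma^2, the variance is
  gamma(0) = sigma^2 * (1 + sum_i theta_i^2).
  sum_i theta_i^2 = (0.42)^2 + (-0.082)^2 = 0.1764 + 0.006724 = 0.183124.
  gamma(0) = 2 * (1 + 0.183124) = 2 * 1.183124 = 2.366248, which rounds to 2.3662.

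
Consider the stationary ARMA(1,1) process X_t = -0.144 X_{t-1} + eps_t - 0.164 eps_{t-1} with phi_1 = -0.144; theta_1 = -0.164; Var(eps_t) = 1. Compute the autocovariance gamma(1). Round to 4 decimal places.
\gamma(1) = -0.3219

Multiply the model equation by X_{t-k} and take expectations. With theta_0 = psi_0 = 1 and psi_j the MA(infinity) weights, this gives
  gamma(k) - sum_i phi_i gamma(k-i) = c_k,
  c_k = sigma^2 * sum_{j=k..q} theta_j psi_{j-k}   (c_k = 0 for k > q),
using gamma(-m) = gamma(m).
psi-weights needed (psi_j = theta_j + sum_i phi_i psi_{j-i}):
  psi_1 = theta_1 + phi_1 = -0.164 + (-0.144) = -0.308
Right-hand sides:
  c_0 = sigma^2 (1 + theta_1 psi_1) = 1 * (1 + (-0.164)(-0.308)) = 1 * 1.050512 = 1.050512
  c_1 = sigma^2 theta_1 = 1 * (-0.164) = -0.164
  c_2 = 0
Equations for k = 0 and k = 1 (AR order 1):
  gamma(0) = phi_1 gamma(1) + c_0
  gamma(1) = phi_1 gamma(0) + c_1
Substituting the second into the first: gamma(0) (1 - phi_1^2) = c_0 + phi_1 c_1, so
  gamma(0) = (c_0 + phi_1 c_1) / (1 - phi_1^2) = (1.050512 + (-0.144)(-0.164)) / (1 - (-0.144)^2) = 1.074128 / 0.979264 = 1.096873.
  gamma(1) = phi_1 gamma(0) + c_1 = (-0.144)(1.096873) + (-0.164) = -0.32195.
Therefore gamma(1) = -0.3219 (to 4 decimal places).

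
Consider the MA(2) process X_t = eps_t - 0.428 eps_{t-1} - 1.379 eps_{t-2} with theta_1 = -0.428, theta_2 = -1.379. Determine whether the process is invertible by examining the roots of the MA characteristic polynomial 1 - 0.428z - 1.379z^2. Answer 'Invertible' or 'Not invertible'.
\text{Not invertible}

The MA(q) characteristic polynomial is P(z) = 1 - 0.428z - 1.379z^2.
Invertibility requires all roots to lie outside the unit circle, i.e. |z| > 1 for every root.
Set 1 + (-0.428) z + (-1.379) z^2 = 0, i.e. a z^2 + b z + c = 0 with a = -1.379, b = -0.428, c = 1.
Discriminant D = b^2 - 4ac = (-0.428)^2 - 4*(-1.379)*1 = 0.183184 - (-5.516) = 5.699184.
D >= 0, so the roots are real: z = (-b +/- sqrt(D)) / (2a) = (0.428 +/- 2.387296) / (-2.758).
  z_1 = (0.428 + 2.387296) / (-2.758) = -1.0208,   |z_1| = 1.0208.
  z_2 = (0.428 - 2.387296) / (-2.758) = 0.7104,   |z_2| = 0.7104.
Moduli of all roots: 1.0208, 0.7104.
All moduli strictly greater than 1? No.
Verdict: Not invertible.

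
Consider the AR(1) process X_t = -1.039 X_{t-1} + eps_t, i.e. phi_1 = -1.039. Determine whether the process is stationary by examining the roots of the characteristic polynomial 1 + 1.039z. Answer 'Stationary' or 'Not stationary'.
\text{Not stationary}

The AR(p) characteristic polynomial is P(z) = 1 + 1.039z.
Stationarity requires all roots to lie outside the unit circle, i.e. |z| > 1 for every root.
This is linear in z: 1 + (1.039) z = 0  =>  z = -1/(1.039) = -0.962464,  |z| = 0.962464.
Moduli of all roots: 0.9625.
All moduli strictly greater than 1? No.
Verdict: Not stationary.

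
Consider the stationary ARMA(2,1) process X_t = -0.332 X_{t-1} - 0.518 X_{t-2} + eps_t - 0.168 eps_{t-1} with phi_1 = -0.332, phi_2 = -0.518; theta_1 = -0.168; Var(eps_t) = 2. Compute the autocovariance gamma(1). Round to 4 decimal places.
\gamma(1) = -0.9131

Multiply the model equation by X_{t-k} and take expectations. With theta_0 = psi_0 = 1 and psi_j the MA(infinity) weights, this gives
  gamma(k) - sum_i phi_i gamma(k-i) = c_k,
  c_k = sigma^2 * sum_{j=k..q} theta_j psi_{j-k}   (c_k = 0 for k > q),
using gamma(-m) = gamma(m).
psi-weights needed (psi_j = theta_j + sum_i phi_i psi_{j-i}):
  psi_1 = theta_1 + phi_1 = -0.168 + (-0.332) = -0.5
Right-hand sides:
  c_0 = sigma^2 (1 + theta_1 psi_1) = 2 * (1 + (-0.168)(-0.5)) = 2 * 1.084 = 2.168
  c_1 = sigma^2 theta_1 = 2 * (-0.168) = -0.336
  c_2 = 0
Equations for k = 0, 1, 2 (AR order 2, c_2 = 0):
  (E0) gamma(0) = phi_1 gamma(1) + phi_2 gamma(2) + c_0
  (E1) gamma(1) = phi_1 gamma(0) + phi_2 gamma(1) + c_1
  (E2) gamma(2) = phi_1 gamma(1) + phi_2 gamma(0)
From (E1): gamma(1) = A gamma(0) + B with
  A = phi_1 / (1 - phi_2) = -0.332 / 1.518 = -0.218709,   B = c_1 / (1 - phi_2) = -0.336 / 1.518 = -0.221344.
Insert (E2) into (E0): gamma(0) (1 - phi_2^2) = phi_1 (1 + phi_2) gamma(1) + c_0.
  phi_1 (1 + phi_2) = (-0.332)(0.482) = -0.160024,   1 - phi_2^2 = 0.731676.
Replace gamma(1) by A gamma(0) + B and collect gamma(0):
  gamma(0) [0.731676 - (-0.160024)(-0.218709)] = (-0.160024)(-0.221344) + 2.168
  gamma(0) * 0.696677 = 2.20342
  gamma(0) = 2.20342 / 0.696677 = 3.162756.
  gamma(1) = A gamma(0) + B = (-0.218709)(3.162756) + (-0.221344) = -0.913066.
Therefore gamma(1) = -0.9131 (to 4 decimal places).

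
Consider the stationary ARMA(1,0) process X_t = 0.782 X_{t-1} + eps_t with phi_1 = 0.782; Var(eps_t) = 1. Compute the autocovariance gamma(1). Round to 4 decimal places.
\gamma(1) = 2.0130

Multiply the model equation by X_{t-k} and take expectations. With theta_0 = psi_0 = 1 and psi_j the MA(infinity) weights, this gives
  gamma(k) - sum_i phi_i gamma(k-i) = c_k,
  c_k = sigma^2 * sum_{j=k..q} theta_j psi_{j-k}   (c_k = 0 for k > q),
using gamma(-m) = gamma(m).
Pure AR (q = 0): c_0 = sigma^2 = 1, c_k = 0 for k >= 1.
Equations for k = 0 and k = 1 (AR order 1):
  gamma(0) = phi_1 gamma(1) + c_0
  gamma(1) = phi_1 gamma(0) + c_1
Substituting the second into the first: gamma(0) (1 - phi_1^2) = c_0 + phi_1 c_1, so
  gamma(0) = c_0 / (1 - phi_1^2) = 1 / (1 - (0.782)^2) = 1 / 0.388476 = 2.574162.
  gamma(1) = phi_1 gamma(0) = (0.782)(2.574162) = 2.012994.
Therefore gamma(1) = 2.0130 (to 4 decimal places).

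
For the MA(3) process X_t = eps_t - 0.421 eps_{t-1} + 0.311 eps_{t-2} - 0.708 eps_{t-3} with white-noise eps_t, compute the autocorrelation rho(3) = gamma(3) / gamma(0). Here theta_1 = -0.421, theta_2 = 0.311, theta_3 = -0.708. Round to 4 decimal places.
\rho(3) = -0.3988

For an MA(q) process with theta_0 = 1, the autocovariance is
  gamma(k) = sigma^2 * sum_{i=0..q-k} theta_i * theta_{i+k},
and rho(k) = gamma(k) / gamma(0). Sigma^2 cancels.
  numerator   = (1)*(-0.708) = -0.708.
  denominator = (1)^2 + (-0.421)^2 + (0.311)^2 + (-0.708)^2 = 1.775226.
  rho(3) = -0.708 / 1.775226 = -0.3988.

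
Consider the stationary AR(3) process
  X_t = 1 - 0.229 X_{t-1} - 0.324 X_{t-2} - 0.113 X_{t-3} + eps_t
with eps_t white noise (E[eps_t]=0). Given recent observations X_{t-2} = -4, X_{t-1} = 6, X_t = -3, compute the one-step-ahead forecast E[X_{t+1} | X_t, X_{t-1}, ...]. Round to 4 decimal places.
E[X_{t+1} \mid \mathcal F_t] = 0.1950

For an AR(p) model X_t = c + sum_i phi_i X_{t-i} + eps_t, the
one-step-ahead conditional mean is
  E[X_{t+1} | X_t, ...] = c + sum_i phi_i X_{t+1-i}.
Substitute known values:
  E[X_{t+1} | ...] = 1 + (-0.229) * (-3) + (-0.324) * (6) + (-0.113) * (-4)
                   = 0.1950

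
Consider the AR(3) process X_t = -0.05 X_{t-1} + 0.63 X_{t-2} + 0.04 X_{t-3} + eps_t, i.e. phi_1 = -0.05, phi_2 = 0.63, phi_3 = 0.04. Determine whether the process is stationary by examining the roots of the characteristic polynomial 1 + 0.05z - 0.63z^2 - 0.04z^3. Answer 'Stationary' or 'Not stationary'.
\text{Stationary}

The AR(p) characteristic polynomial is P(z) = 1 + 0.05z - 0.63z^2 - 0.04z^3.
Stationarity requires all roots to lie outside the unit circle, i.e. |z| > 1 for every root.
Degree 3: look for a simple real root z0 first, then factor out (1 - z/z0) and solve the remaining quadratic.
Testing z0 = 1.25: P(1.25) = 1 + (0.05)(1.25) + (-0.63)(1.25)^2 + (-0.04)(1.25)^3
  = 1 + (0.0625) + (-0.984375) + (-0.078125) = 0.  So z_0 = 1.25 is a root, |z_0| = 1.25.
Divide out the factor (1 - 0.8 z) = (1 - z/z0) (since 1/z0 = 0.8):
  P(z) = (1 - 0.8 z)(1 + (0.85) z + (0.05) z^2)
  [check: z-coef 0.85 - (0.8) = 0.05; z^2-coef 0.05 - (0.8)(0.85) = -0.63; z^3-coef -(0.8)(0.05) = -0.04.]
Remaining roots from the quadratic factor 1 + (0.85) z + (0.05) z^2:
  Set 1 + (0.85) z + (0.05) z^2 = 0, i.e. a z^2 + b z + c = 0 with a = 0.05, b = 0.85, c = 1.
  Discriminant D = b^2 - 4ac = (0.85)^2 - 4*(0.05)*1 = 0.7225 - (0.2) = 0.5225.
  D >= 0, so the roots are real: z = (-b +/- sqrt(D)) / (2a) = (-0.85 +/- 0.722842) / (0.1).
    z_1 = (-0.85 + 0.722842) / (0.1) = -1.2716,   |z_1| = 1.2716.
    z_2 = (-0.85 - 0.722842) / (0.1) = -15.7284,   |z_2| = 15.7284.
Moduli of all roots: 1.2500, 1.2716, 15.7284.
All moduli strictly greater than 1? Yes.
Verdict: Stationary.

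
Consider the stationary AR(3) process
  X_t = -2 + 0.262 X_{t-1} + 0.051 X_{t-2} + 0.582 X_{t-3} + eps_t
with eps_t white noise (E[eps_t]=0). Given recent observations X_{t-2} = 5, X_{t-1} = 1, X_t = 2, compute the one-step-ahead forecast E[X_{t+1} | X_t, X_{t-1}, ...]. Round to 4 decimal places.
E[X_{t+1} \mid \mathcal F_t] = 1.4850

For an AR(p) model X_t = c + sum_i phi_i X_{t-i} + eps_t, the
one-step-ahead conditional mean is
  E[X_{t+1} | X_t, ...] = c + sum_i phi_i X_{t+1-i}.
Substitute known values:
  E[X_{t+1} | ...] = -2 + (0.262) * (2) + (0.051) * (1) + (0.582) * (5)
                   = 1.4850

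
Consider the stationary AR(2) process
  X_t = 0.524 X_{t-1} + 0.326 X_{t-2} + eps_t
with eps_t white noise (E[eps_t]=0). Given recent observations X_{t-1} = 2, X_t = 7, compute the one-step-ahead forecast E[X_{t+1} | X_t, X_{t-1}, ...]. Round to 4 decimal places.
E[X_{t+1} \mid \mathcal F_t] = 4.3200

For an AR(p) model X_t = c + sum_i phi_i X_{t-i} + eps_t, the
one-step-ahead conditional mean is
  E[X_{t+1} | X_t, ...] = c + sum_i phi_i X_{t+1-i}.
Substitute known values:
  E[X_{t+1} | ...] = (0.524) * (7) + (0.326) * (2)
                   = 4.3200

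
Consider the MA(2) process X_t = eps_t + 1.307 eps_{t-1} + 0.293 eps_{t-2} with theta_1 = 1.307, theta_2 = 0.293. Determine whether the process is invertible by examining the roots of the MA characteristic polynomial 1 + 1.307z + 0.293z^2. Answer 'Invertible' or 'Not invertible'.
\text{Not invertible}

The MA(q) characteristic polynomial is P(z) = 1 + 1.307z + 0.293z^2.
Invertibility requires all roots to lie outside the unit circle, i.e. |z| > 1 for every root.
Set 1 + (1.307) z + (0.293) z^2 = 0, i.e. a z^2 + b z + c = 0 with a = 0.293, b = 1.307, c = 1.
Discriminant D = b^2 - 4ac = (1.307)^2 - 4*(0.293)*1 = 1.708249 - (1.172) = 0.536249.
D >= 0, so the roots are real: z = (-b +/- sqrt(D)) / (2a) = (-1.307 +/- 0.73229) / (0.586).
  z_1 = (-1.307 + 0.73229) / (0.586) = -0.9807,   |z_1| = 0.9807.
  z_2 = (-1.307 - 0.73229) / (0.586) = -3.48,   |z_2| = 3.48.
Moduli of all roots: 0.9807, 3.4800.
All moduli strictly greater than 1? No.
Verdict: Not invertible.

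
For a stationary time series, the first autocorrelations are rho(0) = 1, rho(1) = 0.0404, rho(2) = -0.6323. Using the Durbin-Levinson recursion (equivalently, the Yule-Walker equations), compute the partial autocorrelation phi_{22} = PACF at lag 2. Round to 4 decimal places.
\phi_{22} = -0.6350

The PACF at lag k is phi_{kk}, the last component of the solution
to the Yule-Walker system G_k phi = r_k where
  (G_k)_{ij} = rho(|i - j|), (r_k)_i = rho(i), i,j = 1..k.
Equivalently, Durbin-Levinson gives phi_{kk} iteratively:
  phi_{11} = rho(1)
  phi_{kk} = [rho(k) - sum_{j=1..k-1} phi_{k-1,j} rho(k-j)]
            / [1 - sum_{j=1..k-1} phi_{k-1,j} rho(j)],
  phi_{k,j} = phi_{k-1,j} - phi_{kk} phi_{k-1,k-j},  j = 1..k-1.
Step k = 1:
  phi_11 = rho(1) = 0.0404.
Step k = 2:
  phi_22 = [rho(2) - phi_11 rho(1)] / [1 - phi_11 rho(1)] = [-0.6323 - (0.0404)(0.0404)] / [1 - (0.0404)(0.0404)]
         = -0.63393216 / 0.99836784 = -0.635.
Therefore phi_{22} = -0.6350.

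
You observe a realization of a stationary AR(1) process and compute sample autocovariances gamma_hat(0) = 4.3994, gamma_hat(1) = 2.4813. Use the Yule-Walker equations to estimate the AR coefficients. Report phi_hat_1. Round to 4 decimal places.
\hat\phi_{1} = 0.5640

The Yule-Walker equations for an AR(p) process read, in matrix form,
  Gamma_p phi = r_p,   with   (Gamma_p)_{ij} = gamma(|i - j|),
                       (r_p)_i = gamma(i),   i,j = 1..p.
Substitute the sample gammas (Toeplitz matrix and right-hand side of size 1):
  Gamma_p = [[4.3994]]
  r_p     = [2.4813]
With p = 1 this is the single equation gamma(0) phi_1 = gamma(1):
  phi_hat_1 = gamma(1) / gamma(0) = 2.4813 / 4.3994 = 0.5640.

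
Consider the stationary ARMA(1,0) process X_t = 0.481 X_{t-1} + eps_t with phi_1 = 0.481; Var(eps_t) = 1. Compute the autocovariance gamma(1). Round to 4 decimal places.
\gamma(1) = 0.6258

Multiply the model equation by X_{t-k} and take expectations. With theta_0 = psi_0 = 1 and psi_j the MA(infinity) weights, this gives
  gamma(k) - sum_i phi_i gamma(k-i) = c_k,
  c_k = sigma^2 * sum_{j=k..q} theta_j psi_{j-k}   (c_k = 0 for k > q),
using gamma(-m) = gamma(m).
Pure AR (q = 0): c_0 = sigma^2 = 1, c_k = 0 for k >= 1.
Equations for k = 0 and k = 1 (AR order 1):
  gamma(0) = phi_1 gamma(1) + c_0
  gamma(1) = phi_1 gamma(0) + c_1
Substituting the second into the first: gamma(0) (1 - phi_1^2) = c_0 + phi_1 c_1, so
  gamma(0) = c_0 / (1 - phi_1^2) = 1 / (1 - (0.481)^2) = 1 / 0.768639 = 1.301001.
  gamma(1) = phi_1 gamma(0) = (0.481)(1.301001) = 0.625781.
Therefore gamma(1) = 0.6258 (to 4 decimal places).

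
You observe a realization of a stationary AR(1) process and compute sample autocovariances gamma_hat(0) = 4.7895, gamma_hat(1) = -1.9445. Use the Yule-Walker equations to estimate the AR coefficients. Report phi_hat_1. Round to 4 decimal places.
\hat\phi_{1} = -0.4060

The Yule-Walker equations for an AR(p) process read, in matrix form,
  Gamma_p phi = r_p,   with   (Gamma_p)_{ij} = gamma(|i - j|),
                       (r_p)_i = gamma(i),   i,j = 1..p.
Substitute the sample gammas (Toeplitz matrix and right-hand side of size 1):
  Gamma_p = [[4.7895]]
  r_p     = [-1.9445]
With p = 1 this is the single equation gamma(0) phi_1 = gamma(1):
  phi_hat_1 = gamma(1) / gamma(0) = -1.9445 / 4.7895 = -0.4060.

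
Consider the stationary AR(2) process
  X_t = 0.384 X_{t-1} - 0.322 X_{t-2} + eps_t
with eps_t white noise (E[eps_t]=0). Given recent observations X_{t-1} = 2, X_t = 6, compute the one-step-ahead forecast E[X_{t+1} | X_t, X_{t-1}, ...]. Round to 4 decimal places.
E[X_{t+1} \mid \mathcal F_t] = 1.6600

For an AR(p) model X_t = c + sum_i phi_i X_{t-i} + eps_t, the
one-step-ahead conditional mean is
  E[X_{t+1} | X_t, ...] = c + sum_i phi_i X_{t+1-i}.
Substitute known values:
  E[X_{t+1} | ...] = (0.384) * (6) + (-0.322) * (2)
                   = 1.6600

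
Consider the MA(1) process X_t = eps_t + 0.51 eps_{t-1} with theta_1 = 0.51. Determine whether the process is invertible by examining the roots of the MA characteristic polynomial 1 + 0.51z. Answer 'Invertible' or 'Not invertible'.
\text{Invertible}

The MA(q) characteristic polynomial is P(z) = 1 + 0.51z.
Invertibility requires all roots to lie outside the unit circle, i.e. |z| > 1 for every root.
This is linear in z: 1 + (0.51) z = 0  =>  z = -1/(0.51) = -1.960784,  |z| = 1.960784.
Moduli of all roots: 1.9608.
All moduli strictly greater than 1? Yes.
Verdict: Invertible.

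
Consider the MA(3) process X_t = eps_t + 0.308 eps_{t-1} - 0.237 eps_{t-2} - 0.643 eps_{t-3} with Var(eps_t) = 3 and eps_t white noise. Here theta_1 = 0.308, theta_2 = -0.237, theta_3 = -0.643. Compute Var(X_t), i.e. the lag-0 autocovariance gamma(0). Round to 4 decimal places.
\gamma(0) = 4.6934

For an MA(q) process X_t = eps_t + sum_i theta_i eps_{t-i} with
Var(eps_t) = sigma^2, the variance is
  gamma(0) = sigma^2 * (1 + sum_i theta_i^2).
  sum_i theta_i^2 = (0.308)^2 + (-0.237)^2 + (-0.643)^2 = 0.094864 + 0.056169 + 0.413449 = 0.564482.
  gamma(0) = 3 * (1 + 0.564482) = 3 * 1.564482 = 4.693446, which rounds to 4.6934.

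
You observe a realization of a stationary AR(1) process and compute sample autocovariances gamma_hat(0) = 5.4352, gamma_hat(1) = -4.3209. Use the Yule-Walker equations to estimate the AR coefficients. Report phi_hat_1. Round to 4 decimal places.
\hat\phi_{1} = -0.7950

The Yule-Walker equations for an AR(p) process read, in matrix form,
  Gamma_p phi = r_p,   with   (Gamma_p)_{ij} = gamma(|i - j|),
                       (r_p)_i = gamma(i),   i,j = 1..p.
Substitute the sample gammas (Toeplitz matrix and right-hand side of size 1):
  Gamma_p = [[5.4352]]
  r_p     = [-4.3209]
With p = 1 this is the single equation gamma(0) phi_1 = gamma(1):
  phi_hat_1 = gamma(1) / gamma(0) = -4.3209 / 5.4352 = -0.7950.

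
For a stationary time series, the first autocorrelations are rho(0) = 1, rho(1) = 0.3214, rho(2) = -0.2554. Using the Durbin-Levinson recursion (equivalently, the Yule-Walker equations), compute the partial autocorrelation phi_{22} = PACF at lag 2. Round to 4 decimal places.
\phi_{22} = -0.4000

The PACF at lag k is phi_{kk}, the last component of the solution
to the Yule-Walker system G_k phi = r_k where
  (G_k)_{ij} = rho(|i - j|), (r_k)_i = rho(i), i,j = 1..k.
Equivalently, Durbin-Levinson gives phi_{kk} iteratively:
  phi_{11} = rho(1)
  phi_{kk} = [rho(k) - sum_{j=1..k-1} phi_{k-1,j} rho(k-j)]
            / [1 - sum_{j=1..k-1} phi_{k-1,j} rho(j)],
  phi_{k,j} = phi_{k-1,j} - phi_{kk} phi_{k-1,k-j},  j = 1..k-1.
Step k = 1:
  phi_11 = rho(1) = 0.3214.
Step k = 2:
  phi_22 = [rho(2) - phi_11 rho(1)] / [1 - phi_11 rho(1)] = [-0.2554 - (0.3214)(0.3214)] / [1 - (0.3214)(0.3214)]
         = -0.35869796 / 0.89670204 = -0.4.
Therefore phi_{22} = -0.4000.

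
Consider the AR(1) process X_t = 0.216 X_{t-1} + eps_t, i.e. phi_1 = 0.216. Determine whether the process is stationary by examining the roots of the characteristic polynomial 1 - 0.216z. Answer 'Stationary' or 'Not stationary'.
\text{Stationary}

The AR(p) characteristic polynomial is P(z) = 1 - 0.216z.
Stationarity requires all roots to lie outside the unit circle, i.e. |z| > 1 for every root.
This is linear in z: 1 + (-0.216) z = 0  =>  z = -1/(-0.216) = 4.62963,  |z| = 4.62963.
Moduli of all roots: 4.6296.
All moduli strictly greater than 1? Yes.
Verdict: Stationary.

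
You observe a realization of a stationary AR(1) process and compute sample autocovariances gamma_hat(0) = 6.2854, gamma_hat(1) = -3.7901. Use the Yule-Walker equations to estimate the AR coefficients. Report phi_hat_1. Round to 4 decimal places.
\hat\phi_{1} = -0.6030

The Yule-Walker equations for an AR(p) process read, in matrix form,
  Gamma_p phi = r_p,   with   (Gamma_p)_{ij} = gamma(|i - j|),
                       (r_p)_i = gamma(i),   i,j = 1..p.
Substitute the sample gammas (Toeplitz matrix and right-hand side of size 1):
  Gamma_p = [[6.2854]]
  r_p     = [-3.7901]
With p = 1 this is the single equation gamma(0) phi_1 = gamma(1):
  phi_hat_1 = gamma(1) / gamma(0) = -3.7901 / 6.2854 = -0.6030.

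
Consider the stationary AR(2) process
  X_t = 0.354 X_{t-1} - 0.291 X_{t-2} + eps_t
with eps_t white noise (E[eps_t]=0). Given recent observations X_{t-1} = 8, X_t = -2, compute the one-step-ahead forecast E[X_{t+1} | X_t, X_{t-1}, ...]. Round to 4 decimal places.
E[X_{t+1} \mid \mathcal F_t] = -3.0360

For an AR(p) model X_t = c + sum_i phi_i X_{t-i} + eps_t, the
one-step-ahead conditional mean is
  E[X_{t+1} | X_t, ...] = c + sum_i phi_i X_{t+1-i}.
Substitute known values:
  E[X_{t+1} | ...] = (0.354) * (-2) + (-0.291) * (8)
                   = -3.0360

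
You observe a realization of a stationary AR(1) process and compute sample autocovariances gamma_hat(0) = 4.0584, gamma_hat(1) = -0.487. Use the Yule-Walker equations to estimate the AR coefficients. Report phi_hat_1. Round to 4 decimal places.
\hat\phi_{1} = -0.1200

The Yule-Walker equations for an AR(p) process read, in matrix form,
  Gamma_p phi = r_p,   with   (Gamma_p)_{ij} = gamma(|i - j|),
                       (r_p)_i = gamma(i),   i,j = 1..p.
Substitute the sample gammas (Toeplitz matrix and right-hand side of size 1):
  Gamma_p = [[4.0584]]
  r_p     = [-0.487]
With p = 1 this is the single equation gamma(0) phi_1 = gamma(1):
  phi_hat_1 = gamma(1) / gamma(0) = -0.487 / 4.0584 = -0.1200.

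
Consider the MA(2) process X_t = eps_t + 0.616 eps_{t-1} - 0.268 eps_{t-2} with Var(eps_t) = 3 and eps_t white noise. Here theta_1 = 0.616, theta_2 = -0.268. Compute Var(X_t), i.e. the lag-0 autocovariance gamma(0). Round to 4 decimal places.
\gamma(0) = 4.3538

For an MA(q) process X_t = eps_t + sum_i theta_i eps_{t-i} with
Var(eps_t) = sigma^2, the variance is
  gamma(0) = sigma^2 * (1 + sum_i theta_i^2).
  sum_i theta_i^2 = (0.616)^2 + (-0.268)^2 = 0.379456 + 0.071824 = 0.45128.
  gamma(0) = 3 * (1 + 0.45128) = 3 * 1.45128 = 4.35384, which rounds to 4.3538.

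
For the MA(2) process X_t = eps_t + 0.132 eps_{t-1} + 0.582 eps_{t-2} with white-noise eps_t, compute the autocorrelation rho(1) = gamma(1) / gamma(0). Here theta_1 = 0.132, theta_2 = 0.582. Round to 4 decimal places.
\rho(1) = 0.1540

For an MA(q) process with theta_0 = 1, the autocovariance is
  gamma(k) = sigma^2 * sum_{i=0..q-k} theta_i * theta_{i+k},
and rho(k) = gamma(k) / gamma(0). Sigma^2 cancels.
  numerator   = (1)*(0.132) + (0.132)*(0.582) = 0.208824.
  denominator = (1)^2 + (0.132)^2 + (0.582)^2 = 1.356148.
  rho(1) = 0.208824 / 1.356148 = 0.1540.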